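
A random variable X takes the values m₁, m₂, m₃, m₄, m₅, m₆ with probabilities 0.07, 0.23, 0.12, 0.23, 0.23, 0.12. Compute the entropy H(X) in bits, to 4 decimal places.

2.4657 bits

H = −Σ pᵢ log₂ pᵢ.
−0.07·log₂(0.07) = 0.2686
−0.23·log₂(0.23) = 0.4877
−0.12·log₂(0.12) = 0.3671
−0.23·log₂(0.23) = 0.4877
−0.23·log₂(0.23) = 0.4877
−0.12·log₂(0.12) = 0.3671
Sum ≈ 2.4657 → 2.4657 bits.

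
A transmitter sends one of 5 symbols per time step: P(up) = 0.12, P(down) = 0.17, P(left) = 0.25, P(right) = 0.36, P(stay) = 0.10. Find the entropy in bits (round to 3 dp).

H = −Σ pᵢ log₂ pᵢ.
−0.12·log₂(0.12) = 0.3671
−0.17·log₂(0.17) = 0.4346
−0.25·log₂(0.25) = 0.5000
−0.36·log₂(0.36) = 0.5306
−0.10·log₂(0.10) = 0.3322
Sum ≈ 2.1645 → 2.164 bits.

2.164 bits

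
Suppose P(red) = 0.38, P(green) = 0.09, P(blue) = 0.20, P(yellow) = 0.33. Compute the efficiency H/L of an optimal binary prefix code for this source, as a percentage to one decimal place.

96.1%

Entropy H = −Σ p log₂ p ≈ 1.8353 bits.
Huffman merges: 9/100+1/5→29/100; 29/100+33/100→31/50; 19/50+31/50→1. L = 191/100 ≈ 1.9100.
Efficiency = H/L = 1.8353/1.9100 = 96.1%.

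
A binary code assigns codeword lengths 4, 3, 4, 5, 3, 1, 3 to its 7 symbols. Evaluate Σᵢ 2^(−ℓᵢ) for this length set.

1.03125

With common denominator 2^5 = 32: Σ 2^(−ℓᵢ) = 2/32 + 4/32 + 2/32 + 1/32 + 4/32 + 16/32 + 4/32 = 33/32 = 1.03125.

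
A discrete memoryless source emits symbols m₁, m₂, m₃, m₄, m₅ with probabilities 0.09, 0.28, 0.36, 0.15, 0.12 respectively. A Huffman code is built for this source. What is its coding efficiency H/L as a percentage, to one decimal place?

Entropy H = −Σ p log₂ p ≈ 2.1351 bits.
Huffman merges: 9/100+3/25→21/100; 3/20+21/100→9/25; 7/25+9/25→16/25; 9/25+16/25→1. L = 221/100 ≈ 2.2100.
Efficiency = H/L = 2.1351/2.2100 = 96.6%.

96.6%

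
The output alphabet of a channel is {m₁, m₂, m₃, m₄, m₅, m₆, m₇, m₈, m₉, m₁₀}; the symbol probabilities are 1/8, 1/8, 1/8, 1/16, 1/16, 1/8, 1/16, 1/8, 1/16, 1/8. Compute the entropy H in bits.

3.25 bits

Each probability is a power of 1/2, so log₂(1/p) is an integer.
H = Σ p·log₂(1/p) = 1/8·3 + 1/8·3 + 1/8·3 + 1/16·4 + 1/16·4 + 1/8·3 + 1/16·4 + 1/8·3 + 1/16·4 + 1/8·3 = 3.25 bits.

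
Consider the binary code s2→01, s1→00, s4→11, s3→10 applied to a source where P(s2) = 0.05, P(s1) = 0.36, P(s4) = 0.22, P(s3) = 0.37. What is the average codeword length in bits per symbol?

L̄ = Σ pᵢ·ℓᵢ = 0.05·2 + 0.36·2 + 0.22·2 + 0.37·2 = 2 bits/symbol.

2 bits/symbol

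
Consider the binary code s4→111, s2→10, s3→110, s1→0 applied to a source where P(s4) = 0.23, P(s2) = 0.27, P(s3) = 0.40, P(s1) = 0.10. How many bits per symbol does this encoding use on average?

2.53 bits/symbol

L̄ = Σ pᵢ·ℓᵢ = 0.23·3 + 0.27·2 + 0.40·3 + 0.10·1 = 2.53 bits/symbol.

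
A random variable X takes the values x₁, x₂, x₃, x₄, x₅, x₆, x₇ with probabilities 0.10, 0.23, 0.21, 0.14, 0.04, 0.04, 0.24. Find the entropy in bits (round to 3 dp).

H = −Σ pᵢ log₂ pᵢ.
−0.10·log₂(0.10) = 0.3322
−0.23·log₂(0.23) = 0.4877
−0.21·log₂(0.21) = 0.4728
−0.14·log₂(0.14) = 0.3971
−0.04·log₂(0.04) = 0.1858
−0.04·log₂(0.04) = 0.1858
−0.24·log₂(0.24) = 0.4941
Sum ≈ 2.5554 → 2.555 bits.

2.555 bits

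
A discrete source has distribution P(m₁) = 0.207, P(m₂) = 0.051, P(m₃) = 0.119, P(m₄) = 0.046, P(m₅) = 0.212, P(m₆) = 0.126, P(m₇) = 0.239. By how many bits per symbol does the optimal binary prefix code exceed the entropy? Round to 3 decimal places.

0.042 bits

Entropy H = −Σ p log₂ p ≈ 2.6036 bits.
Huffman merges: 23/500+51/1000→97/1000; 97/1000+119/1000→27/125; 63/500+207/1000→333/1000; 53/250+27/125→107/250; 239/1000+333/1000→143/250; 107/250+143/250→1. L = 1323/500 ≈ 2.6460.
L − H = 2.6460 − 2.6036 = 0.042 bits.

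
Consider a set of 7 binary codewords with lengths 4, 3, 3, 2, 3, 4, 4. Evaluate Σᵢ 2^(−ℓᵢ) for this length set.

With common denominator 2^4 = 16: Σ 2^(−ℓᵢ) = 1/16 + 2/16 + 2/16 + 4/16 + 2/16 + 1/16 + 1/16 = 13/16 = 0.8125.

0.8125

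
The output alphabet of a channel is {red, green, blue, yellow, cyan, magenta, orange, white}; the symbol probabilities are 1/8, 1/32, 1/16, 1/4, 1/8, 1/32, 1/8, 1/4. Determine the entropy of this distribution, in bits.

Each probability is a power of 1/2, so log₂(1/p) is an integer.
H = Σ p·log₂(1/p) = 1/8·3 + 1/32·5 + 1/16·4 + 1/4·2 + 1/8·3 + 1/32·5 + 1/8·3 + 1/4·2 = 2.6875 bits.

2.6875 bits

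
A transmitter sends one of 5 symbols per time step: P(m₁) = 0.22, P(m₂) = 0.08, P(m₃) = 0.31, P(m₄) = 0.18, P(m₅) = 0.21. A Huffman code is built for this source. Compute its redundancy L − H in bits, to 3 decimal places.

0.046 bits

Entropy H = −Σ p log₂ p ≈ 2.2140 bits.
Huffman merges: 2/25+9/50→13/50; 21/100+11/50→43/100; 13/50+31/100→57/100; 43/100+57/100→1. L = 113/50 ≈ 2.2600.
L − H = 2.2600 − 2.2140 = 0.046 bits.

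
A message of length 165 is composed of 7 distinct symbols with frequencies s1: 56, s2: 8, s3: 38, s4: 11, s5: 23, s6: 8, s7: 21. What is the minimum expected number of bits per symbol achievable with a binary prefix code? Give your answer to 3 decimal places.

2.527 bits/symbol

Probabilities are the counts divided by 165.
Repeatedly combine the two least-probable nodes; the expected code length is the sum of the merged weights.
merge 8/165 + 8/165 → 16/165
merge 1/15 + 16/165 → 9/55
merge 7/55 + 23/165 → 4/15
merge 9/55 + 38/165 → 13/33
merge 4/15 + 56/165 → 20/33
merge 13/33 + 20/33 → 1
L = 16/165 + 9/55 + 4/15 + 13/33 + 20/33 + 1 = 139/55 ≈ 2.527 bits/symbol.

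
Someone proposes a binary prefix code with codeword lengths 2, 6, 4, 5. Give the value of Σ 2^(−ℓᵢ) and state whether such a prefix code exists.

0.359375; yes

With common denominator 2^6 = 64: Σ 2^(−ℓᵢ) = 16/64 + 1/64 + 4/64 + 2/64 = 23/64 = 0.359375.
Kraft's inequality requires Σ ≤ 1; here Σ = 0.359375 ≤ 1, so such a prefix code exists.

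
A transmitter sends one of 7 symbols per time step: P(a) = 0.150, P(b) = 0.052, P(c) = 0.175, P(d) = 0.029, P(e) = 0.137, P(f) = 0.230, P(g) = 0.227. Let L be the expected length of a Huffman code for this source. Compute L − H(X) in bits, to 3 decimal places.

0.037 bits

Entropy H = −Σ p log₂ p ≈ 2.5867 bits.
Huffman merges: 29/1000+13/250→81/1000; 81/1000+137/1000→109/500; 3/20+7/40→13/40; 109/500+227/1000→89/200; 23/100+13/40→111/200; 89/200+111/200→1. L = 328/125 ≈ 2.6240.
L − H = 2.6240 − 2.5867 = 0.037 bits.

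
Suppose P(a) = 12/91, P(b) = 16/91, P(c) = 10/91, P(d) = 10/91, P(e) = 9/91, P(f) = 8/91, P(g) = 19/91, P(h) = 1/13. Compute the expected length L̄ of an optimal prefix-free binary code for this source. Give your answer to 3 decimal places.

2.956 bits/symbol

Repeatedly combine the two least-probable nodes; the expected code length is the sum of the merged weights.
merge 1/13 + 8/91 → 15/91
merge 9/91 + 10/91 → 19/91
merge 10/91 + 12/91 → 22/91
merge 15/91 + 16/91 → 31/91
merge 19/91 + 19/91 → 38/91
merge 22/91 + 31/91 → 53/91
merge 38/91 + 53/91 → 1
L = 15/91 + 19/91 + 22/91 + 31/91 + 38/91 + 53/91 + 1 = 269/91 ≈ 2.956 bits/symbol.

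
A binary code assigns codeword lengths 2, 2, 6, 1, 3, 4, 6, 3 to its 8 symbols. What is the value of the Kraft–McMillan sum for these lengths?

1.34375

With common denominator 2^6 = 64: Σ 2^(−ℓᵢ) = 16/64 + 16/64 + 1/64 + 32/64 + 8/64 + 4/64 + 1/64 + 8/64 = 86/64 = 1.34375.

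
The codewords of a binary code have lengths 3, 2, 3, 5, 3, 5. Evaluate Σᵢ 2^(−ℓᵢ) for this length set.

With common denominator 2^5 = 32: Σ 2^(−ℓᵢ) = 4/32 + 8/32 + 4/32 + 1/32 + 4/32 + 1/32 = 22/32 = 0.6875.

0.6875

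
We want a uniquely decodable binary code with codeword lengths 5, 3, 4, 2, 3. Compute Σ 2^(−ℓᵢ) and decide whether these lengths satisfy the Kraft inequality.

0.59375; yes

With common denominator 2^5 = 32: Σ 2^(−ℓᵢ) = 1/32 + 4/32 + 2/32 + 8/32 + 4/32 = 19/32 = 0.59375.
Kraft's inequality requires Σ ≤ 1; here Σ = 0.59375 ≤ 1, so such a prefix code exists.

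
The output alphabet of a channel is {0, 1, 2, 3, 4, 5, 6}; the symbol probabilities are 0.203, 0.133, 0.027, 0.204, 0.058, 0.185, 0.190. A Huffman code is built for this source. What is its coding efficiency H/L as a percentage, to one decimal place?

97.3%

Entropy H = −Σ p log₂ p ≈ 2.6065 bits.
Huffman merges: 27/1000+29/500→17/200; 17/200+133/1000→109/500; 37/200+19/100→3/8; 203/1000+51/250→407/1000; 109/500+3/8→593/1000; 407/1000+593/1000→1. L = 1339/500 ≈ 2.6780.
Efficiency = H/L = 2.6065/2.6780 = 97.3%.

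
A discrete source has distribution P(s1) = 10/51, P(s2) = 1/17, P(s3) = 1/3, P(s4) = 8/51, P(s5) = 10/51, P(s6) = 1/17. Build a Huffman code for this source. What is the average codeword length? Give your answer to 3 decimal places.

Repeatedly combine the two least-probable nodes; the expected code length is the sum of the merged weights.
merge 1/17 + 1/17 → 2/17
merge 2/17 + 8/51 → 14/51
merge 10/51 + 10/51 → 20/51
merge 14/51 + 1/3 → 31/51
merge 20/51 + 31/51 → 1
L = 2/17 + 14/51 + 20/51 + 31/51 + 1 = 122/51 ≈ 2.392 bits/symbol.

2.392 bits/symbol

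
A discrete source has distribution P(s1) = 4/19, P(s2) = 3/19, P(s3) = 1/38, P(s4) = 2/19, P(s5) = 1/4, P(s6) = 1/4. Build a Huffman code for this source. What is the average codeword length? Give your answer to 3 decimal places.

2.421 bits/symbol

Repeatedly combine the two least-probable nodes; the expected code length is the sum of the merged weights.
merge 1/38 + 2/19 → 5/38
merge 5/38 + 3/19 → 11/38
merge 4/19 + 1/4 → 35/76
merge 1/4 + 11/38 → 41/76
merge 35/76 + 41/76 → 1
L = 5/38 + 11/38 + 35/76 + 41/76 + 1 = 46/19 ≈ 2.421 bits/symbol.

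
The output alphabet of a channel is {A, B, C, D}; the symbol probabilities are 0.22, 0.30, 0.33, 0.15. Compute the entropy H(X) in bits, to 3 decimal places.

1.940 bits

H = −Σ pᵢ log₂ pᵢ.
−0.22·log₂(0.22) = 0.4806
−0.30·log₂(0.30) = 0.5211
−0.33·log₂(0.33) = 0.5278
−0.15·log₂(0.15) = 0.4105
Sum ≈ 1.9400 → 1.940 bits.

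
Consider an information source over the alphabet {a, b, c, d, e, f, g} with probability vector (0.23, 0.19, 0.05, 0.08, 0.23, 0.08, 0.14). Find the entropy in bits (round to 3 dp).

2.627 bits

H = −Σ pᵢ log₂ pᵢ.
−0.23·log₂(0.23) = 0.4877
−0.19·log₂(0.19) = 0.4552
−0.05·log₂(0.05) = 0.2161
−0.08·log₂(0.08) = 0.2915
−0.23·log₂(0.23) = 0.4877
−0.08·log₂(0.08) = 0.2915
−0.14·log₂(0.14) = 0.3971
Sum ≈ 2.6268 → 2.627 bits.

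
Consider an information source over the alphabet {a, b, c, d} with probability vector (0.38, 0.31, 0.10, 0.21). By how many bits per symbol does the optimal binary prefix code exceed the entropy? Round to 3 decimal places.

0.071 bits

Entropy H = −Σ p log₂ p ≈ 1.8593 bits.
Huffman merges: 1/10+21/100→31/100; 31/100+31/100→31/50; 19/50+31/50→1. L = 193/100 ≈ 1.9300.
L − H = 1.9300 − 1.8593 = 0.071 bits.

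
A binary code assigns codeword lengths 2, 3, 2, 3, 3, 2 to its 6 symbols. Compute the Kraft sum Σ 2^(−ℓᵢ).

1.125

With common denominator 2^3 = 8: Σ 2^(−ℓᵢ) = 2/8 + 1/8 + 2/8 + 1/8 + 1/8 + 2/8 = 9/8 = 1.125.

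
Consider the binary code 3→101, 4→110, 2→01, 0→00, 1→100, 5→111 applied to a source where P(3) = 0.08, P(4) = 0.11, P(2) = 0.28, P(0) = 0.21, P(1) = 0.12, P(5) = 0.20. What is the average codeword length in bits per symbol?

L̄ = Σ pᵢ·ℓᵢ = 0.08·3 + 0.11·3 + 0.28·2 + 0.21·2 + 0.12·3 + 0.20·3 = 2.51 bits/symbol.

2.51 bits/symbol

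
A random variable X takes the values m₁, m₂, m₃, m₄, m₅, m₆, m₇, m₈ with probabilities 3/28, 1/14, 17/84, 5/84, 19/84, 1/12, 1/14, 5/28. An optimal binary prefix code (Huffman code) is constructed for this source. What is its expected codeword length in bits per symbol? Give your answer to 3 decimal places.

Repeatedly combine the two least-probable nodes; the expected code length is the sum of the merged weights.
merge 5/84 + 1/14 → 11/84
merge 1/14 + 1/12 → 13/84
merge 3/28 + 11/84 → 5/21
merge 13/84 + 5/28 → 1/3
merge 17/84 + 19/84 → 3/7
merge 5/21 + 1/3 → 4/7
merge 3/7 + 4/7 → 1
L = 11/84 + 13/84 + 5/21 + 1/3 + 3/7 + 4/7 + 1 = 20/7 ≈ 2.857 bits/symbol.

2.857 bits/symbol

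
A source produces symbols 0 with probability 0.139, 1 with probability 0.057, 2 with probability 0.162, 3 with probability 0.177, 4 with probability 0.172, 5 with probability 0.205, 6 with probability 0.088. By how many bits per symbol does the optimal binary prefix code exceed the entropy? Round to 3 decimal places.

Entropy H = −Σ p log₂ p ≈ 2.7129 bits.
Huffman merges: 57/1000+11/125→29/200; 139/1000+29/200→71/250; 81/500+43/250→167/500; 177/1000+41/200→191/500; 71/250+167/500→309/500; 191/500+309/500→1. L = 2763/1000 ≈ 2.7630.
L − H = 2.7630 − 2.7129 = 0.050 bits.

0.050 bits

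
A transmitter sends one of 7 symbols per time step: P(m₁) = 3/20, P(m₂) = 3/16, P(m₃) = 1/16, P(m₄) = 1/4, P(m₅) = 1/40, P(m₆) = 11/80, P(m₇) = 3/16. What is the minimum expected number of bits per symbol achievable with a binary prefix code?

2.65 bits/symbol

Repeatedly combine the two least-probable nodes; the expected code length is the sum of the merged weights.
merge 1/40 + 1/16 → 7/80
merge 7/80 + 11/80 → 9/40
merge 3/20 + 3/16 → 27/80
merge 3/16 + 9/40 → 33/80
merge 1/4 + 27/80 → 47/80
merge 33/80 + 47/80 → 1
L = 7/80 + 9/40 + 27/80 + 33/80 + 47/80 + 1 = 53/20 = 2.65 bits/symbol.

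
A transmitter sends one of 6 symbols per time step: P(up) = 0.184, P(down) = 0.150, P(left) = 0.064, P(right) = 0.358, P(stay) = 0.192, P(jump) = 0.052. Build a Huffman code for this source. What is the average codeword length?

Repeatedly combine the two least-probable nodes; the expected code length is the sum of the merged weights.
merge 13/250 + 8/125 → 29/250
merge 29/250 + 3/20 → 133/500
merge 23/125 + 24/125 → 47/125
merge 133/500 + 179/500 → 78/125
merge 47/125 + 78/125 → 1
L = 29/250 + 133/500 + 47/125 + 78/125 + 1 = 1191/500 = 2.382 bits/symbol.

2.382 bits/symbol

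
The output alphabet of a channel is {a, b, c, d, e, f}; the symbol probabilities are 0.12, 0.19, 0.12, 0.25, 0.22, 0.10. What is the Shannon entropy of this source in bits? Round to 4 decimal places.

H = −Σ pᵢ log₂ pᵢ.
−0.12·log₂(0.12) = 0.3671
−0.19·log₂(0.19) = 0.4552
−0.12·log₂(0.12) = 0.3671
−0.25·log₂(0.25) = 0.5000
−0.22·log₂(0.22) = 0.4806
−0.10·log₂(0.10) = 0.3322
Sum ≈ 2.5021 → 2.5021 bits.

2.5021 bits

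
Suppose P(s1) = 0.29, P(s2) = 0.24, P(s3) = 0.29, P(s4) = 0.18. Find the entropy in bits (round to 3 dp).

H = −Σ pᵢ log₂ pᵢ.
−0.29·log₂(0.29) = 0.5179
−0.24·log₂(0.24) = 0.4941
−0.29·log₂(0.29) = 0.5179
−0.18·log₂(0.18) = 0.4453
Sum ≈ 1.9752 → 1.975 bits.

1.975 bits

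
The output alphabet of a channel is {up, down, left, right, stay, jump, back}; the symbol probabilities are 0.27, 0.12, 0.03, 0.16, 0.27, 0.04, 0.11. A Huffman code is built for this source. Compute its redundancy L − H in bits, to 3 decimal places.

Entropy H = −Σ p log₂ p ≈ 2.4979 bits.
Huffman merges: 3/100+1/25→7/100; 7/100+11/100→9/50; 3/25+4/25→7/25; 9/50+27/100→9/20; 27/100+7/25→11/20; 9/20+11/20→1. L = 253/100 ≈ 2.5300.
L − H = 2.5300 − 2.4979 = 0.032 bits.

0.032 bits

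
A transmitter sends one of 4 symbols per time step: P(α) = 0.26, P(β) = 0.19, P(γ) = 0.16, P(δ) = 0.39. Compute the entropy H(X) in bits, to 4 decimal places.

H = −Σ pᵢ log₂ pᵢ.
−0.26·log₂(0.26) = 0.5053
−0.19·log₂(0.19) = 0.4552
−0.16·log₂(0.16) = 0.4230
−0.39·log₂(0.39) = 0.5298
Sum ≈ 1.9133 → 1.9133 bits.

1.9133 bits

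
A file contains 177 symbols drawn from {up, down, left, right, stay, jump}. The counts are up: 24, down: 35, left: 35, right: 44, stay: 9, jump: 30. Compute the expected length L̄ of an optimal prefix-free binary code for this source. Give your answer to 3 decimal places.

2.542 bits/symbol

Probabilities are the counts divided by 177.
Repeatedly combine the two least-probable nodes; the expected code length is the sum of the merged weights.
merge 3/59 + 8/59 → 11/59
merge 10/59 + 11/59 → 21/59
merge 35/177 + 35/177 → 70/177
merge 44/177 + 21/59 → 107/177
merge 70/177 + 107/177 → 1
L = 11/59 + 21/59 + 70/177 + 107/177 + 1 = 150/59 ≈ 2.542 bits/symbol.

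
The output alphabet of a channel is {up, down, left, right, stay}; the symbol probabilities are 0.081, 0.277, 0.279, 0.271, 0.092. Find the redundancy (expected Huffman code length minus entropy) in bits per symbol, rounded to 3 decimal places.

0.025 bits

Entropy H = −Σ p log₂ p ≈ 2.1477 bits.
Huffman merges: 81/1000+23/250→173/1000; 173/1000+271/1000→111/250; 277/1000+279/1000→139/250; 111/250+139/250→1. L = 2173/1000 ≈ 2.1730.
L − H = 2.1730 − 2.1477 = 0.025 bits.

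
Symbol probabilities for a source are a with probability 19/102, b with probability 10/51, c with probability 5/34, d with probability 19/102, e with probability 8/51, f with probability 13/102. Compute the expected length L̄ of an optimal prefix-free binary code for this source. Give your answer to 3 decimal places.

2.618 bits/symbol

Repeatedly combine the two least-probable nodes; the expected code length is the sum of the merged weights.
merge 13/102 + 5/34 → 14/51
merge 8/51 + 19/102 → 35/102
merge 19/102 + 10/51 → 13/34
merge 14/51 + 35/102 → 21/34
merge 13/34 + 21/34 → 1
L = 14/51 + 35/102 + 13/34 + 21/34 + 1 = 89/34 ≈ 2.618 bits/symbol.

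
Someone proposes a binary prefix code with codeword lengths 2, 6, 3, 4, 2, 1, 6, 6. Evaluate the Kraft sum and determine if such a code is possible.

1.234375; no

With common denominator 2^6 = 64: Σ 2^(−ℓᵢ) = 16/64 + 1/64 + 8/64 + 4/64 + 16/64 + 32/64 + 1/64 + 1/64 = 79/64 = 1.234375.
Kraft's inequality requires Σ ≤ 1; here Σ = 1.234375 > 1, so no such prefix code exists.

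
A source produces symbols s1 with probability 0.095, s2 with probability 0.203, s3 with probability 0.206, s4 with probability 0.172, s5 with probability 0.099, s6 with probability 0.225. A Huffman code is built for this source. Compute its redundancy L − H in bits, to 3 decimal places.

Entropy H = −Σ p log₂ p ≈ 2.5104 bits.
Huffman merges: 19/200+99/1000→97/500; 43/250+97/500→183/500; 203/1000+103/500→409/1000; 9/40+183/500→591/1000; 409/1000+591/1000→1. L = 64/25 ≈ 2.5600.
L − H = 2.5600 − 2.5104 = 0.050 bits.

0.050 bits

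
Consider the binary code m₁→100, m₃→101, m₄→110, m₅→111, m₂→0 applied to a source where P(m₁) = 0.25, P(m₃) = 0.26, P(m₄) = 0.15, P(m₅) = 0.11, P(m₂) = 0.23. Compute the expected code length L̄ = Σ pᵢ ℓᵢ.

L̄ = Σ pᵢ·ℓᵢ = 0.25·3 + 0.26·3 + 0.15·3 + 0.11·3 + 0.23·1 = 2.54 bits/symbol.

2.54 bits/symbol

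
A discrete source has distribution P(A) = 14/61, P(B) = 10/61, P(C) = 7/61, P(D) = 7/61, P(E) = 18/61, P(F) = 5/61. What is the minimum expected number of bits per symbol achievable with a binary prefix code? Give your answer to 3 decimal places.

Repeatedly combine the two least-probable nodes; the expected code length is the sum of the merged weights.
merge 5/61 + 7/61 → 12/61
merge 7/61 + 10/61 → 17/61
merge 12/61 + 14/61 → 26/61
merge 17/61 + 18/61 → 35/61
merge 26/61 + 35/61 → 1
L = 12/61 + 17/61 + 26/61 + 35/61 + 1 = 151/61 ≈ 2.475 bits/symbol.

2.475 bits/symbol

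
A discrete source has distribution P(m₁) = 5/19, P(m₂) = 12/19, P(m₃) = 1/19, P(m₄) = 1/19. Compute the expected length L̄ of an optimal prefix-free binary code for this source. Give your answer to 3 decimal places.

Repeatedly combine the two least-probable nodes; the expected code length is the sum of the merged weights.
merge 1/19 + 1/19 → 2/19
merge 2/19 + 5/19 → 7/19
merge 7/19 + 12/19 → 1
L = 2/19 + 7/19 + 1 = 28/19 ≈ 1.474 bits/symbol.

1.474 bits/symbol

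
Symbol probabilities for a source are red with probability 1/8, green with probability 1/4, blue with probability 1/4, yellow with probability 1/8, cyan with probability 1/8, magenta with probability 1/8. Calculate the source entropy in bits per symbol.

Each probability is a power of 1/2, so log₂(1/p) is an integer.
H = Σ p·log₂(1/p) = 1/8·3 + 1/4·2 + 1/4·2 + 1/8·3 + 1/8·3 + 1/8·3 = 2.5 bits.

2.5 bits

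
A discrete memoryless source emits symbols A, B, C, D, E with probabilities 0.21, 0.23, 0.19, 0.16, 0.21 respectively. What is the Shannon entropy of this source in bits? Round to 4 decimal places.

2.3116 bits

H = −Σ pᵢ log₂ pᵢ.
−0.21·log₂(0.21) = 0.4728
−0.23·log₂(0.23) = 0.4877
−0.19·log₂(0.19) = 0.4552
−0.16·log₂(0.16) = 0.4230
−0.21·log₂(0.21) = 0.4728
Sum ≈ 2.3116 → 2.3116 bits.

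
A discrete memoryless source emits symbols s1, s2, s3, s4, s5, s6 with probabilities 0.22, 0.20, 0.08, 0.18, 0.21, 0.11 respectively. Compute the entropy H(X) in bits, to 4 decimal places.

H = −Σ pᵢ log₂ pᵢ.
−0.22·log₂(0.22) = 0.4806
−0.20·log₂(0.20) = 0.4644
−0.08·log₂(0.08) = 0.2915
−0.18·log₂(0.18) = 0.4453
−0.21·log₂(0.21) = 0.4728
−0.11·log₂(0.11) = 0.3503
Sum ≈ 2.5049 → 2.5049 bits.

2.5049 bits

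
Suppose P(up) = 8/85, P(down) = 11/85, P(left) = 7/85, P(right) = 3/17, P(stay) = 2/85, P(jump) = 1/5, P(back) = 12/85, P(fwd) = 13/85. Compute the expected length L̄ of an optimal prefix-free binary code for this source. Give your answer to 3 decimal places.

Repeatedly combine the two least-probable nodes; the expected code length is the sum of the merged weights.
merge 2/85 + 7/85 → 9/85
merge 8/85 + 9/85 → 1/5
merge 11/85 + 12/85 → 23/85
merge 13/85 + 3/17 → 28/85
merge 1/5 + 1/5 → 2/5
merge 23/85 + 28/85 → 3/5
merge 2/5 + 3/5 → 1
L = 9/85 + 1/5 + 23/85 + 28/85 + 2/5 + 3/5 + 1 = 247/85 ≈ 2.906 bits/symbol.

2.906 bits/symbol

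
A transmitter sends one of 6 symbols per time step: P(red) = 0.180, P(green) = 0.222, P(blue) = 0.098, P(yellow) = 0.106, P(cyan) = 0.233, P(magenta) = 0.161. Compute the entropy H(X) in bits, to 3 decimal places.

2.513 bits

H = −Σ pᵢ log₂ pᵢ.
−0.180·log₂(0.180) = 0.4453
−0.222·log₂(0.222) = 0.4820
−0.098·log₂(0.098) = 0.3284
−0.106·log₂(0.106) = 0.3432
−0.233·log₂(0.233) = 0.4897
−0.161·log₂(0.161) = 0.4242
Sum ≈ 2.5129 → 2.513 bits.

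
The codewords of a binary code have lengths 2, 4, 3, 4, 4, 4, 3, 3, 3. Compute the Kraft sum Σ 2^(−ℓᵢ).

1

With common denominator 2^4 = 16: Σ 2^(−ℓᵢ) = 4/16 + 1/16 + 2/16 + 1/16 + 1/16 + 1/16 + 2/16 + 2/16 + 2/16 = 16/16 = 1.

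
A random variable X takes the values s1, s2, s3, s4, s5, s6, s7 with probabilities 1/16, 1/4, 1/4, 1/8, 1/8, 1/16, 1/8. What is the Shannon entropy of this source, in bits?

2.625 bits

Each probability is a power of 1/2, so log₂(1/p) is an integer.
H = Σ p·log₂(1/p) = 1/16·4 + 1/4·2 + 1/4·2 + 1/8·3 + 1/8·3 + 1/16·4 + 1/8·3 = 2.625 bits.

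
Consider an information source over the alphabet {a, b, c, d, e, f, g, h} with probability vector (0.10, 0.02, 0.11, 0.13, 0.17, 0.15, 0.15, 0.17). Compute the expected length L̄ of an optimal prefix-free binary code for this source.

Repeatedly combine the two least-probable nodes; the expected code length is the sum of the merged weights.
merge 1/50 + 1/10 → 3/25
merge 11/100 + 3/25 → 23/100
merge 13/100 + 3/20 → 7/25
merge 3/20 + 17/100 → 8/25
merge 17/100 + 23/100 → 2/5
merge 7/25 + 8/25 → 3/5
merge 2/5 + 3/5 → 1
L = 3/25 + 23/100 + 7/25 + 8/25 + 2/5 + 3/5 + 1 = 59/20 = 2.95 bits/symbol.

2.95 bits/symbol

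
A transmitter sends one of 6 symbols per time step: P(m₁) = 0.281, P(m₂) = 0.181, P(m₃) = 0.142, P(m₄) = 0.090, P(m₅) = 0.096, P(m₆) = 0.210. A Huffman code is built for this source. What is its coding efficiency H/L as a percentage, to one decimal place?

Entropy H = −Σ p log₂ p ≈ 2.4709 bits.
Huffman merges: 9/100+12/125→93/500; 71/500+181/1000→323/1000; 93/500+21/100→99/250; 281/1000+323/1000→151/250; 99/250+151/250→1. L = 2509/1000 ≈ 2.5090.
Efficiency = H/L = 2.4709/2.5090 = 98.5%.

98.5%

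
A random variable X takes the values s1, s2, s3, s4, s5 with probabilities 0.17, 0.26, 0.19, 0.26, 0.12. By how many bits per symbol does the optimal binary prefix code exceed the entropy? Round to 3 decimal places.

0.023 bits

Entropy H = −Σ p log₂ p ≈ 2.2675 bits.
Huffman merges: 3/25+17/100→29/100; 19/100+13/50→9/20; 13/50+29/100→11/20; 9/20+11/20→1. L = 229/100 ≈ 2.2900.
L − H = 2.2900 − 2.2675 = 0.023 bits.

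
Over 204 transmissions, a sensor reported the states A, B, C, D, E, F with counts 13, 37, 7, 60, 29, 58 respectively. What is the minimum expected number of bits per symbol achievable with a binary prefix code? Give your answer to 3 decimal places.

2.338 bits/symbol

Probabilities are the counts divided by 204.
Repeatedly combine the two least-probable nodes; the expected code length is the sum of the merged weights.
merge 7/204 + 13/204 → 5/51
merge 5/51 + 29/204 → 49/204
merge 37/204 + 49/204 → 43/102
merge 29/102 + 5/17 → 59/102
merge 43/102 + 59/102 → 1
L = 5/51 + 49/204 + 43/102 + 59/102 + 1 = 159/68 ≈ 2.338 bits/symbol.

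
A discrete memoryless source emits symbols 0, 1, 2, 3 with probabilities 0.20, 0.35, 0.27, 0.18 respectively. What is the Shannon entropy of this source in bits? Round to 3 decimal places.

H = −Σ pᵢ log₂ pᵢ.
−0.20·log₂(0.20) = 0.4644
−0.35·log₂(0.35) = 0.5301
−0.27·log₂(0.27) = 0.5100
−0.18·log₂(0.18) = 0.4453
Sum ≈ 1.9498 → 1.950 bits.

1.950 bits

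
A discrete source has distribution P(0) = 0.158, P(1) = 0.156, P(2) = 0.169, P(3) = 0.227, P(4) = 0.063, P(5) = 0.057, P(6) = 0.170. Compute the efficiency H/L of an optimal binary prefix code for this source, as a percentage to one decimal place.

Entropy H = −Σ p log₂ p ≈ 2.6792 bits.
Huffman merges: 57/1000+63/1000→3/25; 3/25+39/250→69/250; 79/500+169/1000→327/1000; 17/100+227/1000→397/1000; 69/250+327/1000→603/1000; 397/1000+603/1000→1. L = 2723/1000 ≈ 2.7230.
Efficiency = H/L = 2.6792/2.7230 = 98.4%.

98.4%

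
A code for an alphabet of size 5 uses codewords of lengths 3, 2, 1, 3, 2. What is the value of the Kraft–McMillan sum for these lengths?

With common denominator 2^3 = 8: Σ 2^(−ℓᵢ) = 1/8 + 2/8 + 4/8 + 1/8 + 2/8 = 10/8 = 1.25.

1.25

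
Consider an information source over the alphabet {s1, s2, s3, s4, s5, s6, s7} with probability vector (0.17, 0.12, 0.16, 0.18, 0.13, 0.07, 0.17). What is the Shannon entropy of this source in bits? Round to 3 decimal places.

2.756 bits

H = −Σ pᵢ log₂ pᵢ.
−0.17·log₂(0.17) = 0.4346
−0.12·log₂(0.12) = 0.3671
−0.16·log₂(0.16) = 0.4230
−0.18·log₂(0.18) = 0.4453
−0.13·log₂(0.13) = 0.3826
−0.07·log₂(0.07) = 0.2686
−0.17·log₂(0.17) = 0.4346
Sum ≈ 2.7558 → 2.756 bits.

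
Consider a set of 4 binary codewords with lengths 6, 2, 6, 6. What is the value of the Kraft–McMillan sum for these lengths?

With common denominator 2^6 = 64: Σ 2^(−ℓᵢ) = 1/64 + 16/64 + 1/64 + 1/64 = 19/64 = 0.296875.

0.296875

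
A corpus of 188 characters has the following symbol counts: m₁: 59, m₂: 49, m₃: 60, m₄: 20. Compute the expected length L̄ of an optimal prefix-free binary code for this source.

Probabilities are the counts divided by 188.
Repeatedly combine the two least-probable nodes; the expected code length is the sum of the merged weights.
merge 5/47 + 49/188 → 69/188
merge 59/188 + 15/47 → 119/188
merge 69/188 + 119/188 → 1
L = 69/188 + 119/188 + 1 = 2 bits/symbol.

2 bits/symbol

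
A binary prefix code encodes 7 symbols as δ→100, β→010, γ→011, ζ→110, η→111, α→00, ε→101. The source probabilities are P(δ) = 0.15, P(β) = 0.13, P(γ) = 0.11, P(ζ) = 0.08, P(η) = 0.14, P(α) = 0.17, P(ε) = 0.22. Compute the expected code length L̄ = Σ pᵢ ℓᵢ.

L̄ = Σ pᵢ·ℓᵢ = 0.15·3 + 0.13·3 + 0.11·3 + 0.08·3 + 0.14·3 + 0.17·2 + 0.22·3 = 2.83 bits/symbol.

2.83 bits/symbol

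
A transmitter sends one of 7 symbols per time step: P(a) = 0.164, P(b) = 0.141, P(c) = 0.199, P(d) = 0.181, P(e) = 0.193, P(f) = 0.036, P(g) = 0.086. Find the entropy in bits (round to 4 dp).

2.6712 bits

H = −Σ pᵢ log₂ pᵢ.
−0.164·log₂(0.164) = 0.4278
−0.141·log₂(0.141) = 0.3985
−0.199·log₂(0.199) = 0.4635
−0.181·log₂(0.181) = 0.4463
−0.193·log₂(0.193) = 0.4581
−0.036·log₂(0.036) = 0.1727
−0.086·log₂(0.086) = 0.3044
Sum ≈ 2.6712 → 2.6712 bits.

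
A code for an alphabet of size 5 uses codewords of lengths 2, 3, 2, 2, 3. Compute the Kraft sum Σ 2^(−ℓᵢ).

1

With common denominator 2^3 = 8: Σ 2^(−ℓᵢ) = 2/8 + 1/8 + 2/8 + 2/8 + 1/8 = 8/8 = 1.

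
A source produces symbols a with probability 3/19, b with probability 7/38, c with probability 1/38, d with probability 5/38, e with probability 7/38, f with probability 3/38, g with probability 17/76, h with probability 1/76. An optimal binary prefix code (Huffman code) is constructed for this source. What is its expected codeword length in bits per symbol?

Repeatedly combine the two least-probable nodes; the expected code length is the sum of the merged weights.
merge 1/76 + 1/38 → 3/76
merge 3/76 + 3/38 → 9/76
merge 9/76 + 5/38 → 1/4
merge 3/19 + 7/38 → 13/38
merge 7/38 + 17/76 → 31/76
merge 1/4 + 13/38 → 45/76
merge 31/76 + 45/76 → 1
L = 3/76 + 9/76 + 1/4 + 13/38 + 31/76 + 45/76 + 1 = 11/4 = 2.75 bits/symbol.

2.75 bits/symbol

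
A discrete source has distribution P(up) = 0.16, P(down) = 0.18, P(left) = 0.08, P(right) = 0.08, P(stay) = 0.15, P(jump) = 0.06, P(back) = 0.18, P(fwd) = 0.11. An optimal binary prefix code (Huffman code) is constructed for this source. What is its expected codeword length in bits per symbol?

2.96 bits/symbol

Repeatedly combine the two least-probable nodes; the expected code length is the sum of the merged weights.
merge 3/50 + 2/25 → 7/50
merge 2/25 + 11/100 → 19/100
merge 7/50 + 3/20 → 29/100
merge 4/25 + 9/50 → 17/50
merge 9/50 + 19/100 → 37/100
merge 29/100 + 17/50 → 63/100
merge 37/100 + 63/100 → 1
L = 7/50 + 19/100 + 29/100 + 17/50 + 37/100 + 63/100 + 1 = 74/25 = 2.96 bits/symbol.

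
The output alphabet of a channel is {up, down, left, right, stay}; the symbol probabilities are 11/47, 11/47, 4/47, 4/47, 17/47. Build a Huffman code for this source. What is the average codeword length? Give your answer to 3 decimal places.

2.170 bits/symbol

Repeatedly combine the two least-probable nodes; the expected code length is the sum of the merged weights.
merge 4/47 + 4/47 → 8/47
merge 8/47 + 11/47 → 19/47
merge 11/47 + 17/47 → 28/47
merge 19/47 + 28/47 → 1
L = 8/47 + 19/47 + 28/47 + 1 = 102/47 ≈ 2.170 bits/symbol.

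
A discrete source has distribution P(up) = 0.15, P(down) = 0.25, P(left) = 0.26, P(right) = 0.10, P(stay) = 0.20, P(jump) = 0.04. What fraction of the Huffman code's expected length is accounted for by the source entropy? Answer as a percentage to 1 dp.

98.7%

Entropy H = −Σ p log₂ p ≈ 2.3982 bits.
Huffman merges: 1/25+1/10→7/50; 7/50+3/20→29/100; 1/5+1/4→9/20; 13/50+29/100→11/20; 9/20+11/20→1. L = 243/100 ≈ 2.4300.
Efficiency = H/L = 2.3982/2.4300 = 98.7%.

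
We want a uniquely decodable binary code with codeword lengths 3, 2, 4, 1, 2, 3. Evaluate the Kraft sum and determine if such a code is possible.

With common denominator 2^4 = 16: Σ 2^(−ℓᵢ) = 2/16 + 4/16 + 1/16 + 8/16 + 4/16 + 2/16 = 21/16 = 1.3125.
Kraft's inequality requires Σ ≤ 1; here Σ = 1.3125 > 1, so no such prefix code exists.

1.3125; no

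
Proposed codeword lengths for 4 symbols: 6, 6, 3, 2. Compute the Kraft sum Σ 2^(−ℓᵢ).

0.40625

With common denominator 2^6 = 64: Σ 2^(−ℓᵢ) = 1/64 + 1/64 + 8/64 + 16/64 = 26/64 = 0.40625.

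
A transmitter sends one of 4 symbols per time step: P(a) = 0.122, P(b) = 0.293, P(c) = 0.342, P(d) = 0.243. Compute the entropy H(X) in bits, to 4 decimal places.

H = −Σ pᵢ log₂ pᵢ.
−0.122·log₂(0.122) = 0.3703
−0.293·log₂(0.293) = 0.5189
−0.342·log₂(0.342) = 0.5294
−0.243·log₂(0.243) = 0.4960
Sum ≈ 1.9145 → 1.9145 bits.

1.9145 bits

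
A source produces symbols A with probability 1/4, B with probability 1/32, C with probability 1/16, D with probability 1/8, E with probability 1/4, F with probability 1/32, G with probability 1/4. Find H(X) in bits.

2.4375 bits

Each probability is a power of 1/2, so log₂(1/p) is an integer.
H = Σ p·log₂(1/p) = 1/4·2 + 1/32·5 + 1/16·4 + 1/8·3 + 1/4·2 + 1/32·5 + 1/4·2 = 2.4375 bits.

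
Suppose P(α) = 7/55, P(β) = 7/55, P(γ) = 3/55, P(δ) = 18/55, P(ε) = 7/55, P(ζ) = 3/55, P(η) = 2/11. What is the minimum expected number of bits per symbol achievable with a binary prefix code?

Repeatedly combine the two least-probable nodes; the expected code length is the sum of the merged weights.
merge 3/55 + 3/55 → 6/55
merge 6/55 + 7/55 → 13/55
merge 7/55 + 7/55 → 14/55
merge 2/11 + 13/55 → 23/55
merge 14/55 + 18/55 → 32/55
merge 23/55 + 32/55 → 1
L = 6/55 + 13/55 + 14/55 + 23/55 + 32/55 + 1 = 13/5 = 2.6 bits/symbol.

2.6 bits/symbol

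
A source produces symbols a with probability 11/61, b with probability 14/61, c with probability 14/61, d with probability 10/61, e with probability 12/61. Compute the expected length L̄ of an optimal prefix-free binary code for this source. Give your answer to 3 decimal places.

Repeatedly combine the two least-probable nodes; the expected code length is the sum of the merged weights.
merge 10/61 + 11/61 → 21/61
merge 12/61 + 14/61 → 26/61
merge 14/61 + 21/61 → 35/61
merge 26/61 + 35/61 → 1
L = 21/61 + 26/61 + 35/61 + 1 = 143/61 ≈ 2.344 bits/symbol.

2.344 bits/symbol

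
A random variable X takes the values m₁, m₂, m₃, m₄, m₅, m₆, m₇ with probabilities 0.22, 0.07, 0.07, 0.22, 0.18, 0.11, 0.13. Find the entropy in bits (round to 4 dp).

2.6765 bits

H = −Σ pᵢ log₂ pᵢ.
−0.22·log₂(0.22) = 0.4806
−0.07·log₂(0.07) = 0.2686
−0.07·log₂(0.07) = 0.2686
−0.22·log₂(0.22) = 0.4806
−0.18·log₂(0.18) = 0.4453
−0.11·log₂(0.11) = 0.3503
−0.13·log₂(0.13) = 0.3826
Sum ≈ 2.6765 → 2.6765 bits.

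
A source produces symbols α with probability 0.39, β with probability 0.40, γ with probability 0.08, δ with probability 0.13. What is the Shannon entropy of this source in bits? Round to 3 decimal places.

H = −Σ pᵢ log₂ pᵢ.
−0.39·log₂(0.39) = 0.5298
−0.40·log₂(0.40) = 0.5288
−0.08·log₂(0.08) = 0.2915
−0.13·log₂(0.13) = 0.3826
Sum ≈ 1.7327 → 1.733 bits.

1.733 bits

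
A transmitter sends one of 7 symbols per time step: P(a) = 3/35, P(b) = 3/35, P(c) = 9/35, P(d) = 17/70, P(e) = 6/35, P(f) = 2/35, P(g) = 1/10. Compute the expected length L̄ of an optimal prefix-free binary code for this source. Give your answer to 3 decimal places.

2.643 bits/symbol

Repeatedly combine the two least-probable nodes; the expected code length is the sum of the merged weights.
merge 2/35 + 3/35 → 1/7
merge 3/35 + 1/10 → 13/70
merge 1/7 + 6/35 → 11/35
merge 13/70 + 17/70 → 3/7
merge 9/35 + 11/35 → 4/7
merge 3/7 + 4/7 → 1
L = 1/7 + 13/70 + 11/35 + 3/7 + 4/7 + 1 = 37/14 ≈ 2.643 bits/symbol.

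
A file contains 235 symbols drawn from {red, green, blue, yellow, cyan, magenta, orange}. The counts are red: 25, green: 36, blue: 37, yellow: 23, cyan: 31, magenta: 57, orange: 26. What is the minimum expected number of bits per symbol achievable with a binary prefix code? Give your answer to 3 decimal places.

Probabilities are the counts divided by 235.
Repeatedly combine the two least-probable nodes; the expected code length is the sum of the merged weights.
merge 23/235 + 5/47 → 48/235
merge 26/235 + 31/235 → 57/235
merge 36/235 + 37/235 → 73/235
merge 48/235 + 57/235 → 21/47
merge 57/235 + 73/235 → 26/47
merge 21/47 + 26/47 → 1
L = 48/235 + 57/235 + 73/235 + 21/47 + 26/47 + 1 = 648/235 ≈ 2.757 bits/symbol.

2.757 bits/symbol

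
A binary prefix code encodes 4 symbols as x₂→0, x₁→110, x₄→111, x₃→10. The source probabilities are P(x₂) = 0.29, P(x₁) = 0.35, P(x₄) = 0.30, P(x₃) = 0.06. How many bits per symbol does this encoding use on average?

L̄ = Σ pᵢ·ℓᵢ = 0.29·1 + 0.35·3 + 0.30·3 + 0.06·2 = 2.36 bits/symbol.

2.36 bits/symbol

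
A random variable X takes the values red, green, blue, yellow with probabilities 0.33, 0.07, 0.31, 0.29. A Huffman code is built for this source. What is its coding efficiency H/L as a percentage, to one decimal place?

Entropy H = −Σ p log₂ p ≈ 1.8381 bits.
Huffman merges: 7/100+29/100→9/25; 31/100+33/100→16/25; 9/25+16/25→1. L = 2 ≈ 2.0000.
Efficiency = H/L = 1.8381/2.0000 = 91.9%.

91.9%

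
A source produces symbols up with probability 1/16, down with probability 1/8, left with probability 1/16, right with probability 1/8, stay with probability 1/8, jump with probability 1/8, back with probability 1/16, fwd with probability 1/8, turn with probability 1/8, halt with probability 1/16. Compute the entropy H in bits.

Each probability is a power of 1/2, so log₂(1/p) is an integer.
H = Σ p·log₂(1/p) = 1/16·4 + 1/8·3 + 1/16·4 + 1/8·3 + 1/8·3 + 1/8·3 + 1/16·4 + 1/8·3 + 1/8·3 + 1/16·4 = 3.25 bits.

3.25 bits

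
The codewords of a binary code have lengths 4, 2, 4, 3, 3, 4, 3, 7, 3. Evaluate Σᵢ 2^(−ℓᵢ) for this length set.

0.9453125

With common denominator 2^7 = 128: Σ 2^(−ℓᵢ) = 8/128 + 32/128 + 8/128 + 16/128 + 16/128 + 8/128 + 16/128 + 1/128 + 16/128 = 121/128 = 0.9453125.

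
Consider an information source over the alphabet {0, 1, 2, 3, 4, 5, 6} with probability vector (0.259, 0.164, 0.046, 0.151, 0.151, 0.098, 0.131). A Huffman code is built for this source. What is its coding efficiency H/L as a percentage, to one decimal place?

98.2%

Entropy H = −Σ p log₂ p ≈ 2.6731 bits.
Huffman merges: 23/500+49/500→18/125; 131/1000+18/125→11/40; 151/1000+151/1000→151/500; 41/250+259/1000→423/1000; 11/40+151/500→577/1000; 423/1000+577/1000→1. L = 2721/1000 ≈ 2.7210.
Efficiency = H/L = 2.6731/2.7210 = 98.2%.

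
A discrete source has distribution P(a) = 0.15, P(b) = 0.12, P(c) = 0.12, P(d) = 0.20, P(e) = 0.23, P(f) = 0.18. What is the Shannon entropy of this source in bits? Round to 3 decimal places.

H = −Σ pᵢ log₂ pᵢ.
−0.15·log₂(0.15) = 0.4105
−0.12·log₂(0.12) = 0.3671
−0.12·log₂(0.12) = 0.3671
−0.20·log₂(0.20) = 0.4644
−0.23·log₂(0.23) = 0.4877
−0.18·log₂(0.18) = 0.4453
Sum ≈ 2.5420 → 2.542 bits.

2.542 bits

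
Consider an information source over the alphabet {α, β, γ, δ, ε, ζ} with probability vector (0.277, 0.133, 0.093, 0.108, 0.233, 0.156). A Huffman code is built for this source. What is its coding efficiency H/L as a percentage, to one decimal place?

99.3%

Entropy H = −Σ p log₂ p ≈ 2.4734 bits.
Huffman merges: 93/1000+27/250→201/1000; 133/1000+39/250→289/1000; 201/1000+233/1000→217/500; 277/1000+289/1000→283/500; 217/500+283/500→1. L = 249/100 ≈ 2.4900.
Efficiency = H/L = 2.4734/2.4900 = 99.3%.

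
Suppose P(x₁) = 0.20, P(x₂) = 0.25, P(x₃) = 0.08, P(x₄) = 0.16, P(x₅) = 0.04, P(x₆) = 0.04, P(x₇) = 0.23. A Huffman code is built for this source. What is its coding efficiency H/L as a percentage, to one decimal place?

Entropy H = −Σ p log₂ p ≈ 2.5381 bits.
Huffman merges: 1/25+1/25→2/25; 2/25+2/25→4/25; 4/25+4/25→8/25; 1/5+23/100→43/100; 1/4+8/25→57/100; 43/100+57/100→1. L = 64/25 ≈ 2.5600.
Efficiency = H/L = 2.5381/2.5600 = 99.1%.

99.1%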